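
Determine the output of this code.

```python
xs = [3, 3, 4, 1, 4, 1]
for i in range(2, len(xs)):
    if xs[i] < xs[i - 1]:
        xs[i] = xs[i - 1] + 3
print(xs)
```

[3, 3, 4, 7, 10, 13]

i=2: 4>=3, unchanged → [3, 3, 4, 1, 4, 1]
i=3: 1<4, xs[3] = 4+3 = 7 → [3, 3, 4, 7, 4, 1]
i=4: 4<7, xs[4] = 7+3 = 10 → [3, 3, 4, 7, 10, 1]
i=5: 1<10, xs[5] = 10+3 = 13 → [3, 3, 4, 7, 10, 13]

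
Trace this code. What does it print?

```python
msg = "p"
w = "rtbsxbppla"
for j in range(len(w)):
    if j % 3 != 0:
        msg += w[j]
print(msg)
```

ptbxbpl

j=0: skip
j=1: add 't' → 'pt'
j=2: add 'b' → 'ptb'
j=3: skip
j=4: add 'x' → 'ptbx'
j=5: add 'b' → 'ptbxb'
j=6: skip
j=7: add 'p' → 'ptbxbp'
j=8: add 'l' → 'ptbxbpl'
j=9: skip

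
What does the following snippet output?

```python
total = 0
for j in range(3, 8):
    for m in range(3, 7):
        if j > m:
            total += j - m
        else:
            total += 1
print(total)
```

30

j=3,m=3: not 3>3, total = 0+1 = 1
j=3,m=4: not 3>4, total = 1+1 = 2
j=3,m=5: not 3>5, total = 2+1 = 3
j=3,m=6: not 3>6, total = 3+1 = 4
j=4,m=3: 4>3, total = 4+1 = 5
j=4,m=4: not 4>4, total = 5+1 = 6
j=4,m=5: not 4>5, total = 6+1 = 7
j=4,m=6: not 4>6, total = 7+1 = 8
j=5,m=3: 5>3, total = 8+2 = 10
j=5,m=4: 5>4, total = 10+1 = 11
j=5,m=5: not 5>5, total = 11+1 = 12
j=5,m=6: not 5>6, total = 12+1 = 13
j=6,m=3: 6>3, total = 13+3 = 16
j=6,m=4: 6>4, total = 16+2 = 18
j=6,m=5: 6>5, total = 18+1 = 19
j=6,m=6: not 6>6, total = 19+1 = 20
j=7,m=3: 7>3, total = 20+4 = 24
j=7,m=4: 7>4, total = 24+3 = 27
j=7,m=5: 7>5, total = 27+2 = 29
j=7,m=6: 7>6, total = 29+1 = 30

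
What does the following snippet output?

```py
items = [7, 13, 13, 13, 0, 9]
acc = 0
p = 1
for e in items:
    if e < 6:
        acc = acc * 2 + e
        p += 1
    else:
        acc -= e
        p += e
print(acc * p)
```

-5757

e=7: not <6, acc = 0-7 = -7; p=8
e=13: not <6, acc = (-7)-13 = -20; p=21
e=13: not <6, acc = (-20)-13 = -33; p=34
e=13: not <6, acc = (-33)-13 = -46; p=47
e=0: <6, acc = (-46)*2+0 = -92; p=48
e=9: not <6, acc = (-92)-9 = -101; p=57
acc*p = (-101)*57 = -5757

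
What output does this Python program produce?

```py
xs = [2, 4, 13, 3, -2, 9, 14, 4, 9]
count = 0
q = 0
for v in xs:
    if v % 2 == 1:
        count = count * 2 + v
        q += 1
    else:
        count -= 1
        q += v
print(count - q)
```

v=2: not odd, count = 0-1 = -1; q=2
v=4: not odd, count = (-1)-1 = -2; q=6
v=13: odd, count = (-2)*2+13 = 9; q=7
v=3: odd, count = 9*2+3 = 21; q=8
v=-2: not odd, count = 21-1 = 20; q=6
v=9: odd, count = 20*2+9 = 49; q=7
v=14: not odd, count = 49-1 = 48; q=21
v=4: not odd, count = 48-1 = 47; q=25
v=9: odd, count = 47*2+9 = 103; q=26
count-q = 103-26 = 77

77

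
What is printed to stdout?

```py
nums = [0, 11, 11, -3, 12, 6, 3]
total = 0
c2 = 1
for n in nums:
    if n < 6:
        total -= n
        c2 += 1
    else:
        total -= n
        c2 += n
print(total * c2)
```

-1760

n=0: <6, total = 0-0 = 0; c2=2
n=11: not <6, total = 0-11 = -11; c2=13
n=11: not <6, total = (-11)-11 = -22; c2=24
n=-3: <6, total = (-22)-(-3) = -19; c2=25
n=12: not <6, total = (-19)-12 = -31; c2=37
n=6: not <6, total = (-31)-6 = -37; c2=43
n=3: <6, total = (-37)-3 = -40; c2=44
total*c2 = (-40)*44 = -1760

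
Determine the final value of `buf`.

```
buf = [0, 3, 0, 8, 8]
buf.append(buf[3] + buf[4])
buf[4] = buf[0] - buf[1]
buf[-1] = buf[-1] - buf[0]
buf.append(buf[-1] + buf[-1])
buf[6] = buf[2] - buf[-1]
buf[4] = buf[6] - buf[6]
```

append buf[3]+buf[4] = 8+8 = 16 → [0, 3, 0, 8, 8, 16]
buf[4] = buf[0]-buf[1] = 0-3 = -3 → [0, 3, 0, 8, -3, 16]
buf[-1] = buf[-1]-buf[0] = 16-0 = 16 → [0, 3, 0, 8, -3, 16]
append buf[-1]+buf[-1] = 16+16 = 32 → [0, 3, 0, 8, -3, 16, 32]
buf[6] = buf[2]-buf[-1] = 0-32 = -32 → [0, 3, 0, 8, -3, 16, -32]
buf[4] = buf[6]-buf[6] = (-32)-(-32) = 0 → [0, 3, 0, 8, 0, 16, -32]

[0, 3, 0, 8, 0, 16, -32]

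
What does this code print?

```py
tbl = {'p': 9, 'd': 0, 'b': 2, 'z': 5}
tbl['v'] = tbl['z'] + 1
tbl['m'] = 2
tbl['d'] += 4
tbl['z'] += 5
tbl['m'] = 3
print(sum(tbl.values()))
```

34

tbl['v'] = tbl['z']+1 = 6 → {'p': 9, 'd': 0, 'b': 2, 'z': 5, 'v': 6}
tbl['m'] = 2 → {'p': 9, 'd': 0, 'b': 2, 'z': 5, 'v': 6, 'm': 2}
tbl['d'] = 0+4 = 4 → {'p': 9, 'd': 4, 'b': 2, 'z': 5, 'v': 6, 'm': 2}
tbl['z'] = 5+5 = 10 → {'p': 9, 'd': 4, 'b': 2, 'z': 10, 'v': 6, 'm': 2}
tbl['m'] = 3 → {'p': 9, 'd': 4, 'b': 2, 'z': 10, 'v': 6, 'm': 3}
sum of values = 34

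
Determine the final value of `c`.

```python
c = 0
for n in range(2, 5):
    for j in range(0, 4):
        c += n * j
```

54

n=2,j=0: c = 0+0 = 0
n=2,j=1: c = 0+2 = 2
n=2,j=2: c = 2+4 = 6
n=2,j=3: c = 6+6 = 12
n=3,j=0: c = 12+0 = 12
n=3,j=1: c = 12+3 = 15
n=3,j=2: c = 15+6 = 21
n=3,j=3: c = 21+9 = 30
n=4,j=0: c = 30+0 = 30
n=4,j=1: c = 30+4 = 34
n=4,j=2: c = 34+8 = 42
n=4,j=3: c = 42+12 = 54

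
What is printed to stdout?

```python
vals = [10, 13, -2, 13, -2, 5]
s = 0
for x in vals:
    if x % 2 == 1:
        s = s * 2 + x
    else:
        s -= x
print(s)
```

15

x=10: not odd, s = 0-10 = -10
x=13: odd, s = (-10)*2+13 = -7
x=-2: not odd, s = (-7)-(-2) = -5
x=13: odd, s = (-5)*2+13 = 3
x=-2: not odd, s = 3-(-2) = 5
x=5: odd, s = 5*2+5 = 15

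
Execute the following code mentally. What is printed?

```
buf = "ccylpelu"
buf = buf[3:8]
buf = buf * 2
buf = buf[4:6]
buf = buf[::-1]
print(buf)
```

slice [3:8] → 'lpelu'
repeat ×2 → 'lpelulpelu'
slice [4:6] → 'ul'
reverse → 'lu'

lu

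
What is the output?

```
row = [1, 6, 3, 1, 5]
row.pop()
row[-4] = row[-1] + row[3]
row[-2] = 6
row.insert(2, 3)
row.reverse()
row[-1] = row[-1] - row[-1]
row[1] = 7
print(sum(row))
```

pop() removes 5 → [1, 6, 3, 1]
row[-4] = row[-1]+row[3] = 1+1 = 2 → [2, 6, 3, 1]
row[-2] = 6 → [2, 6, 6, 1]
insert 3 at 2 → [2, 6, 3, 6, 1]
reverse → [1, 6, 3, 6, 2]
row[-1] = row[-1]-row[-1] = 2-2 = 0 → [1, 6, 3, 6, 0]
row[1] = 7 → [1, 7, 3, 6, 0]
sum = 17

17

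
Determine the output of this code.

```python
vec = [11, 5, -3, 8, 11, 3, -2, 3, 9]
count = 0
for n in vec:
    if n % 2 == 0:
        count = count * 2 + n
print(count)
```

14

n=11: not even
n=5: not even
n=-3: not even
n=8: even, count = 0*2+8 = 8
n=11: not even
n=3: not even
n=-2: even, count = 8*2+(-2) = 14
n=3: not even
n=9: not even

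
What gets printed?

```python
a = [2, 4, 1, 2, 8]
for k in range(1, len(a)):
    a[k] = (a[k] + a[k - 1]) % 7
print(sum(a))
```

13

k=1: a[1] = (4+2)%7 = 6 → [2, 6, 1, 2, 8]
k=2: a[2] = (1+6)%7 = 0 → [2, 6, 0, 2, 8]
k=3: a[3] = (2+0)%7 = 2 → [2, 6, 0, 2, 8]
k=4: a[4] = (8+2)%7 = 3 → [2, 6, 0, 2, 3]
sum = 13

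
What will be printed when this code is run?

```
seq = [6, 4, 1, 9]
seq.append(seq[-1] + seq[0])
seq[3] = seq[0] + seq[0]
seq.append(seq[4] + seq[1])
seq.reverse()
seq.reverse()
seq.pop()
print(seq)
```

[6, 4, 1, 12, 15]

append seq[-1]+seq[0] = 9+6 = 15 → [6, 4, 1, 9, 15]
seq[3] = seq[0]+seq[0] = 6+6 = 12 → [6, 4, 1, 12, 15]
append seq[4]+seq[1] = 15+4 = 19 → [6, 4, 1, 12, 15, 19]
reverse → [19, 15, 12, 1, 4, 6]
reverse → [6, 4, 1, 12, 15, 19]
pop() removes 19 → [6, 4, 1, 12, 15]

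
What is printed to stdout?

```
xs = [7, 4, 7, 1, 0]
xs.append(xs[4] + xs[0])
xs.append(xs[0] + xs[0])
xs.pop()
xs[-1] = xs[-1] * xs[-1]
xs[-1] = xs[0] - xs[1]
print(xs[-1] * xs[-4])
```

append xs[4]+xs[0] = 0+7 = 7 → [7, 4, 7, 1, 0, 7]
append xs[0]+xs[0] = 7+7 = 14 → [7, 4, 7, 1, 0, 7, 14]
pop() removes 14 → [7, 4, 7, 1, 0, 7]
xs[-1] = xs[-1]*xs[-1] = 7*7 = 49 → [7, 4, 7, 1, 0, 49]
xs[-1] = xs[0]-xs[1] = 7-4 = 3 → [7, 4, 7, 1, 0, 3]
xs[-1]*xs[-4] = 3*7 = 21

21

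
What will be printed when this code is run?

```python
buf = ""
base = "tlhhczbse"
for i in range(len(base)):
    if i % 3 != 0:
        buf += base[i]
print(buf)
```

i=0: skip
i=1: add 'l' → 'l'
i=2: add 'h' → 'lh'
i=3: skip
i=4: add 'c' → 'lhc'
i=5: add 'z' → 'lhcz'
i=6: skip
i=7: add 's' → 'lhczs'
i=8: add 'e' → 'lhczse'

lhczse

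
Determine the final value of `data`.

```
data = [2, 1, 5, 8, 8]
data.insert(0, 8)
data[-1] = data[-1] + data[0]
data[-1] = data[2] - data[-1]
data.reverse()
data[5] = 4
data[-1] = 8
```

[-15, 8, 5, 1, 2, 8]

insert 8 at 0 → [8, 2, 1, 5, 8, 8]
data[-1] = data[-1]+data[0] = 8+8 = 16 → [8, 2, 1, 5, 8, 16]
data[-1] = data[2]-data[-1] = 1-16 = -15 → [8, 2, 1, 5, 8, -15]
reverse → [-15, 8, 5, 1, 2, 8]
data[5] = 4 → [-15, 8, 5, 1, 2, 4]
data[-1] = 8 → [-15, 8, 5, 1, 2, 8]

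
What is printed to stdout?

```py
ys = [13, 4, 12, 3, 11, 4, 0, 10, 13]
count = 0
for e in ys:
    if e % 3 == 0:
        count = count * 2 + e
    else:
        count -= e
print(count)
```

-135

e=13: not %3==0, count = 0-13 = -13
e=4: not %3==0, count = (-13)-4 = -17
e=12: %3==0, count = (-17)*2+12 = -22
e=3: %3==0, count = (-22)*2+3 = -41
e=11: not %3==0, count = (-41)-11 = -52
e=4: not %3==0, count = (-52)-4 = -56
e=0: %3==0, count = (-56)*2+0 = -112
e=10: not %3==0, count = (-112)-10 = -122
e=13: not %3==0, count = (-122)-13 = -135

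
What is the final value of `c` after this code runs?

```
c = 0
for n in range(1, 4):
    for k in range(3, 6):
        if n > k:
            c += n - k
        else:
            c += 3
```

n=1,k=3: not 1>3, c = 0+3 = 3
n=1,k=4: not 1>4, c = 3+3 = 6
n=1,k=5: not 1>5, c = 6+3 = 9
n=2,k=3: not 2>3, c = 9+3 = 12
n=2,k=4: not 2>4, c = 12+3 = 15
n=2,k=5: not 2>5, c = 15+3 = 18
n=3,k=3: not 3>3, c = 18+3 = 21
n=3,k=4: not 3>4, c = 21+3 = 24
n=3,k=5: not 3>5, c = 24+3 = 27

27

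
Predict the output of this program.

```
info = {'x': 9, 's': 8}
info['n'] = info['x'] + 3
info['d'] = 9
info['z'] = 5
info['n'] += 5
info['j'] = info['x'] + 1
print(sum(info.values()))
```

info['n'] = info['x']+3 = 12 → {'x': 9, 's': 8, 'n': 12}
info['d'] = 9 → {'x': 9, 's': 8, 'n': 12, 'd': 9}
info['z'] = 5 → {'x': 9, 's': 8, 'n': 12, 'd': 9, 'z': 5}
info['n'] = 12+5 = 17 → {'x': 9, 's': 8, 'n': 17, 'd': 9, 'z': 5}
info['j'] = info['x']+1 = 10 → {'x': 9, 's': 8, 'n': 17, 'd': 9, 'z': 5, 'j': 10}
sum of values = 58

58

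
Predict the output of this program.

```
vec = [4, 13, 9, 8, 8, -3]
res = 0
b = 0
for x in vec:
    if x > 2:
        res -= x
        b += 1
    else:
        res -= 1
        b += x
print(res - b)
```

-45

x=4: >2, res = 0-4 = -4; b=1
x=13: >2, res = (-4)-13 = -17; b=2
x=9: >2, res = (-17)-9 = -26; b=3
x=8: >2, res = (-26)-8 = -34; b=4
x=8: >2, res = (-34)-8 = -42; b=5
x=-3: not >2, res = (-42)-1 = -43; b=2
res-b = (-43)-2 = -45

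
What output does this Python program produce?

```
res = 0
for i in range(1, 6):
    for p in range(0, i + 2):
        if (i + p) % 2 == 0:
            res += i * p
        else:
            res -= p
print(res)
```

i=1,p=0: odd sum, res = 0-0 = 0
i=1,p=1: even sum, res = 0+1 = 1
i=1,p=2: odd sum, res = 1-2 = -1
i=2,p=0: even sum, res = (-1)+0 = -1
i=2,p=1: odd sum, res = (-1)-1 = -2
i=2,p=2: even sum, res = (-2)+4 = 2
i=2,p=3: odd sum, res = 2-3 = -1
i=3,p=0: odd sum, res = (-1)-0 = -1
i=3,p=1: even sum, res = (-1)+3 = 2
i=3,p=2: odd sum, res = 2-2 = 0
i=3,p=3: even sum, res = 0+9 = 9
i=3,p=4: odd sum, res = 9-4 = 5
i=4,p=0: even sum, res = 5+0 = 5
i=4,p=1: odd sum, res = 5-1 = 4
i=4,p=2: even sum, res = 4+8 = 12
i=4,p=3: odd sum, res = 12-3 = 9
i=4,p=4: even sum, res = 9+16 = 25
i=4,p=5: odd sum, res = 25-5 = 20
i=5,p=0: odd sum, res = 20-0 = 20
i=5,p=1: even sum, res = 20+5 = 25
i=5,p=2: odd sum, res = 25-2 = 23
i=5,p=3: even sum, res = 23+15 = 38
i=5,p=4: odd sum, res = 38-4 = 34
i=5,p=5: even sum, res = 34+25 = 59
i=5,p=6: odd sum, res = 59-6 = 53

53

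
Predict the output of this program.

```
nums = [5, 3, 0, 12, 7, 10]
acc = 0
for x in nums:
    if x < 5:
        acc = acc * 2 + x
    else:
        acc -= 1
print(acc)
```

-1

x=5: not <5, acc = 0-1 = -1
x=3: <5, acc = (-1)*2+3 = 1
x=0: <5, acc = 1*2+0 = 2
x=12: not <5, acc = 2-1 = 1
x=7: not <5, acc = 1-1 = 0
x=10: not <5, acc = 0-1 = -1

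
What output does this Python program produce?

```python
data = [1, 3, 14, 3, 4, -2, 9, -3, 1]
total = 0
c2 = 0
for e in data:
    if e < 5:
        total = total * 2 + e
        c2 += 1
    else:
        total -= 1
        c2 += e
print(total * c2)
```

e=1: <5, total = 0*2+1 = 1; c2=1
e=3: <5, total = 1*2+3 = 5; c2=2
e=14: not <5, total = 5-1 = 4; c2=16
e=3: <5, total = 4*2+3 = 11; c2=17
e=4: <5, total = 11*2+4 = 26; c2=18
e=-2: <5, total = 26*2+(-2) = 50; c2=19
e=9: not <5, total = 50-1 = 49; c2=28
e=-3: <5, total = 49*2+(-3) = 95; c2=29
e=1: <5, total = 95*2+1 = 191; c2=30
total*c2 = 191*30 = 5730

5730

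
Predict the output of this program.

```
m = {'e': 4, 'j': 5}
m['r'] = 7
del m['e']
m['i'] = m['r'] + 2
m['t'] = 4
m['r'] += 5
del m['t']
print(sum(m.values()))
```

m['r'] = 7 → {'e': 4, 'j': 5, 'r': 7}
del 'e' → {'j': 5, 'r': 7}
m['i'] = m['r']+2 = 9 → {'j': 5, 'r': 7, 'i': 9}
m['t'] = 4 → {'j': 5, 'r': 7, 'i': 9, 't': 4}
m['r'] = 7+5 = 12 → {'j': 5, 'r': 12, 'i': 9, 't': 4}
del 't' → {'j': 5, 'r': 12, 'i': 9}
sum of values = 26

26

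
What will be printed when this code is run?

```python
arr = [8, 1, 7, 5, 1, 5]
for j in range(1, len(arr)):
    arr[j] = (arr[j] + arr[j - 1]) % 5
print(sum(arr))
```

j=1: arr[1] = (1+8)%5 = 4 → [8, 4, 7, 5, 1, 5]
j=2: arr[2] = (7+4)%5 = 1 → [8, 4, 1, 5, 1, 5]
j=3: arr[3] = (5+1)%5 = 1 → [8, 4, 1, 1, 1, 5]
j=4: arr[4] = (1+1)%5 = 2 → [8, 4, 1, 1, 2, 5]
j=5: arr[5] = (5+2)%5 = 2 → [8, 4, 1, 1, 2, 2]
sum = 18

18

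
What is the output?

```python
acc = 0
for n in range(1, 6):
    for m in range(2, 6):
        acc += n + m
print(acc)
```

n=1,m=2: acc = 0+3 = 3
n=1,m=3: acc = 3+4 = 7
n=1,m=4: acc = 7+5 = 12
n=1,m=5: acc = 12+6 = 18
n=2,m=2: acc = 18+4 = 22
n=2,m=3: acc = 22+5 = 27
n=2,m=4: acc = 27+6 = 33
n=2,m=5: acc = 33+7 = 40
n=3,m=2: acc = 40+5 = 45
n=3,m=3: acc = 45+6 = 51
n=3,m=4: acc = 51+7 = 58
n=3,m=5: acc = 58+8 = 66
n=4,m=2: acc = 66+6 = 72
n=4,m=3: acc = 72+7 = 79
n=4,m=4: acc = 79+8 = 87
n=4,m=5: acc = 87+9 = 96
n=5,m=2: acc = 96+7 = 103
n=5,m=3: acc = 103+8 = 111
n=5,m=4: acc = 111+9 = 120
n=5,m=5: acc = 120+10 = 130

130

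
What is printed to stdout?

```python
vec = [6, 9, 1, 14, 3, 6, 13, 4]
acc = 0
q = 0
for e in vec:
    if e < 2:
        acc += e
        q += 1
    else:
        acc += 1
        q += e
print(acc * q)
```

e=6: not <2, acc = 0+1 = 1; q=6
e=9: not <2, acc = 1+1 = 2; q=15
e=1: <2, acc = 2+1 = 3; q=16
e=14: not <2, acc = 3+1 = 4; q=30
e=3: not <2, acc = 4+1 = 5; q=33
e=6: not <2, acc = 5+1 = 6; q=39
e=13: not <2, acc = 6+1 = 7; q=52
e=4: not <2, acc = 7+1 = 8; q=56
acc*q = 8*56 = 448

448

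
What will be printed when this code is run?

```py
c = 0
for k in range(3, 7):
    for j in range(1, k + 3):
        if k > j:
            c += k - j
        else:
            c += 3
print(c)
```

k=3,j=1: 3>1, c = 0+2 = 2
k=3,j=2: 3>2, c = 2+1 = 3
k=3,j=3: not 3>3, c = 3+3 = 6
k=3,j=4: not 3>4, c = 6+3 = 9
k=3,j=5: not 3>5, c = 9+3 = 12
k=4,j=1: 4>1, c = 12+3 = 15
k=4,j=2: 4>2, c = 15+2 = 17
k=4,j=3: 4>3, c = 17+1 = 18
k=4,j=4: not 4>4, c = 18+3 = 21
k=4,j=5: not 4>5, c = 21+3 = 24
k=4,j=6: not 4>6, c = 24+3 = 27
k=5,j=1: 5>1, c = 27+4 = 31
k=5,j=2: 5>2, c = 31+3 = 34
k=5,j=3: 5>3, c = 34+2 = 36
k=5,j=4: 5>4, c = 36+1 = 37
k=5,j=5: not 5>5, c = 37+3 = 40
k=5,j=6: not 5>6, c = 40+3 = 43
k=5,j=7: not 5>7, c = 43+3 = 46
k=6,j=1: 6>1, c = 46+5 = 51
k=6,j=2: 6>2, c = 51+4 = 55
k=6,j=3: 6>3, c = 55+3 = 58
k=6,j=4: 6>4, c = 58+2 = 60
k=6,j=5: 6>5, c = 60+1 = 61
k=6,j=6: not 6>6, c = 61+3 = 64
k=6,j=7: not 6>7, c = 64+3 = 67
k=6,j=8: not 6>8, c = 67+3 = 70

70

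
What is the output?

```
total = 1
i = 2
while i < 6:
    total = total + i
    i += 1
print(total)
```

i=2: total = 1+2 = 3
i=3: total = 3+3 = 6
i=4: total = 6+4 = 10
i=5: total = 10+5 = 15

15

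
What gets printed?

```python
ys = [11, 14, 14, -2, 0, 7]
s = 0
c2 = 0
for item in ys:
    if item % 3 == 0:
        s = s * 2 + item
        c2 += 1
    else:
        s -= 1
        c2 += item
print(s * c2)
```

item=11: not %3==0, s = 0-1 = -1; c2=11
item=14: not %3==0, s = (-1)-1 = -2; c2=25
item=14: not %3==0, s = (-2)-1 = -3; c2=39
item=-2: not %3==0, s = (-3)-1 = -4; c2=37
item=0: %3==0, s = (-4)*2+0 = -8; c2=38
item=7: not %3==0, s = (-8)-1 = -9; c2=45
s*c2 = (-9)*45 = -405

-405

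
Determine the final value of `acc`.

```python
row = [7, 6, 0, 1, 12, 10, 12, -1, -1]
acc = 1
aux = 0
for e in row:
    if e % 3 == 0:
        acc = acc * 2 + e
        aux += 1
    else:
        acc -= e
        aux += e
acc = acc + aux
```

e=7: not %3==0, acc = 1-7 = -6; aux=7
e=6: %3==0, acc = (-6)*2+6 = -6; aux=8
e=0: %3==0, acc = (-6)*2+0 = -12; aux=9
e=1: not %3==0, acc = (-12)-1 = -13; aux=10
e=12: %3==0, acc = (-13)*2+12 = -14; aux=11
e=10: not %3==0, acc = (-14)-10 = -24; aux=21
e=12: %3==0, acc = (-24)*2+12 = -36; aux=22
e=-1: not %3==0, acc = (-36)-(-1) = -35; aux=21
e=-1: not %3==0, acc = (-35)-(-1) = -34; aux=20
acc+aux = (-34)+20 = -14

-14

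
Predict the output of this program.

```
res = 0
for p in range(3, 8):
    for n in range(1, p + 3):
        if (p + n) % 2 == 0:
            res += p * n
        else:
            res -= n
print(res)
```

387

p=3,n=1: even sum, res = 0+3 = 3
p=3,n=2: odd sum, res = 3-2 = 1
p=3,n=3: even sum, res = 1+9 = 10
p=3,n=4: odd sum, res = 10-4 = 6
p=3,n=5: even sum, res = 6+15 = 21
p=4,n=1: odd sum, res = 21-1 = 20
p=4,n=2: even sum, res = 20+8 = 28
p=4,n=3: odd sum, res = 28-3 = 25
p=4,n=4: even sum, res = 25+16 = 41
p=4,n=5: odd sum, res = 41-5 = 36
p=4,n=6: even sum, res = 36+24 = 60
p=5,n=1: even sum, res = 60+5 = 65
p=5,n=2: odd sum, res = 65-2 = 63
p=5,n=3: even sum, res = 63+15 = 78
p=5,n=4: odd sum, res = 78-4 = 74
p=5,n=5: even sum, res = 74+25 = 99
p=5,n=6: odd sum, res = 99-6 = 93
p=5,n=7: even sum, res = 93+35 = 128
p=6,n=1: odd sum, res = 128-1 = 127
p=6,n=2: even sum, res = 127+12 = 139
p=6,n=3: odd sum, res = 139-3 = 136
p=6,n=4: even sum, res = 136+24 = 160
p=6,n=5: odd sum, res = 160-5 = 155
p=6,n=6: even sum, res = 155+36 = 191
p=6,n=7: odd sum, res = 191-7 = 184
p=6,n=8: even sum, res = 184+48 = 232
p=7,n=1: even sum, res = 232+7 = 239
p=7,n=2: odd sum, res = 239-2 = 237
p=7,n=3: even sum, res = 237+21 = 258
p=7,n=4: odd sum, res = 258-4 = 254
p=7,n=5: even sum, res = 254+35 = 289
p=7,n=6: odd sum, res = 289-6 = 283
p=7,n=7: even sum, res = 283+49 = 332
p=7,n=8: odd sum, res = 332-8 = 324
p=7,n=9: even sum, res = 324+63 = 387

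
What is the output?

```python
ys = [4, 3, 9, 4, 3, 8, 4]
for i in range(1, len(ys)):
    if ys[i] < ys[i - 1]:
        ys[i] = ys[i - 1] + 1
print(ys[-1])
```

i=1: 3<4, ys[1] = 4+1 = 5 → [4, 5, 9, 4, 3, 8, 4]
i=2: 9>=5, unchanged → [4, 5, 9, 4, 3, 8, 4]
i=3: 4<9, ys[3] = 9+1 = 10 → [4, 5, 9, 10, 3, 8, 4]
i=4: 3<10, ys[4] = 10+1 = 11 → [4, 5, 9, 10, 11, 8, 4]
i=5: 8<11, ys[5] = 11+1 = 12 → [4, 5, 9, 10, 11, 12, 4]
i=6: 4<12, ys[6] = 12+1 = 13 → [4, 5, 9, 10, 11, 12, 13]

13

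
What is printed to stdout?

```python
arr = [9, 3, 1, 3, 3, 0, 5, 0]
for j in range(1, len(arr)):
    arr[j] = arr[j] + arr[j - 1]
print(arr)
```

j=1: arr[1] = 3+9 = 12 → [9, 12, 1, 3, 3, 0, 5, 0]
j=2: arr[2] = 1+12 = 13 → [9, 12, 13, 3, 3, 0, 5, 0]
j=3: arr[3] = 3+13 = 16 → [9, 12, 13, 16, 3, 0, 5, 0]
j=4: arr[4] = 3+16 = 19 → [9, 12, 13, 16, 19, 0, 5, 0]
j=5: arr[5] = 0+19 = 19 → [9, 12, 13, 16, 19, 19, 5, 0]
j=6: arr[6] = 5+19 = 24 → [9, 12, 13, 16, 19, 19, 24, 0]
j=7: arr[7] = 0+24 = 24 → [9, 12, 13, 16, 19, 19, 24, 24]

[9, 12, 13, 16, 19, 19, 24, 24]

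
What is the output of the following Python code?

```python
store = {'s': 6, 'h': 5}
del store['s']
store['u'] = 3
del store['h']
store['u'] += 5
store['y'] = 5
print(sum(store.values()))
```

del 's' → {'h': 5}
store['u'] = 3 → {'h': 5, 'u': 3}
del 'h' → {'u': 3}
store['u'] = 3+5 = 8 → {'u': 8}
store['y'] = 5 → {'u': 8, 'y': 5}
sum of values = 13

13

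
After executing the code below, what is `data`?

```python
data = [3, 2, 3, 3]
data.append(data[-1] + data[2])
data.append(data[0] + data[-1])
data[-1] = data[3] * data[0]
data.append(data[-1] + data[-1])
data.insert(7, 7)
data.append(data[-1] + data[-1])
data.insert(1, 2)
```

append data[-1]+data[2] = 3+3 = 6 → [3, 2, 3, 3, 6]
append data[0]+data[-1] = 3+6 = 9 → [3, 2, 3, 3, 6, 9]
data[-1] = data[3]*data[0] = 3*3 = 9 → [3, 2, 3, 3, 6, 9]
append data[-1]+data[-1] = 9+9 = 18 → [3, 2, 3, 3, 6, 9, 18]
insert 7 at 7 → [3, 2, 3, 3, 6, 9, 18, 7]
append data[-1]+data[-1] = 7+7 = 14 → [3, 2, 3, 3, 6, 9, 18, 7, 14]
insert 2 at 1 → [3, 2, 2, 3, 3, 6, 9, 18, 7, 14]

[3, 2, 2, 3, 3, 6, 9, 18, 7, 14]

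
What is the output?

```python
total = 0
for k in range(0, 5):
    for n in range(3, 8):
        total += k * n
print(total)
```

k=0,n=3: total = 0+0 = 0
k=0,n=4: total = 0+0 = 0
k=0,n=5: total = 0+0 = 0
k=0,n=6: total = 0+0 = 0
k=0,n=7: total = 0+0 = 0
k=1,n=3: total = 0+3 = 3
k=1,n=4: total = 3+4 = 7
k=1,n=5: total = 7+5 = 12
k=1,n=6: total = 12+6 = 18
k=1,n=7: total = 18+7 = 25
k=2,n=3: total = 25+6 = 31
k=2,n=4: total = 31+8 = 39
k=2,n=5: total = 39+10 = 49
k=2,n=6: total = 49+12 = 61
k=2,n=7: total = 61+14 = 75
k=3,n=3: total = 75+9 = 84
k=3,n=4: total = 84+12 = 96
k=3,n=5: total = 96+15 = 111
k=3,n=6: total = 111+18 = 129
k=3,n=7: total = 129+21 = 150
k=4,n=3: total = 150+12 = 162
k=4,n=4: total = 162+16 = 178
k=4,n=5: total = 178+20 = 198
k=4,n=6: total = 198+24 = 222
k=4,n=7: total = 222+28 = 250

250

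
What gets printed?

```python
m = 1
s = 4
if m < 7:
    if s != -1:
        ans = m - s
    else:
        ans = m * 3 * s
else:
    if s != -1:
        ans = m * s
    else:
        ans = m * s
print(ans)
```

m=1, s=4
m < 7 is True; s != -1 is True
→ ans = m - s = -3

-3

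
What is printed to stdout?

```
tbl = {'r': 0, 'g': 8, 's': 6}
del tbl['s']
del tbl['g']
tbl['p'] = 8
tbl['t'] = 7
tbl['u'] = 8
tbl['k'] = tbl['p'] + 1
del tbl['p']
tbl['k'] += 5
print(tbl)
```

del 's' → {'r': 0, 'g': 8}
del 'g' → {'r': 0}
tbl['p'] = 8 → {'r': 0, 'p': 8}
tbl['t'] = 7 → {'r': 0, 'p': 8, 't': 7}
tbl['u'] = 8 → {'r': 0, 'p': 8, 't': 7, 'u': 8}
tbl['k'] = tbl['p']+1 = 9 → {'r': 0, 'p': 8, 't': 7, 'u': 8, 'k': 9}
del 'p' → {'r': 0, 't': 7, 'u': 8, 'k': 9}
tbl['k'] = 9+5 = 14 → {'r': 0, 't': 7, 'u': 8, 'k': 14}

{'r': 0, 't': 7, 'u': 8, 'k': 14}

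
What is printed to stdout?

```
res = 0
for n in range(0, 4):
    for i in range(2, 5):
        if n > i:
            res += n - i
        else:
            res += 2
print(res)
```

23

n=0,i=2: not 0>2, res = 0+2 = 2
n=0,i=3: not 0>3, res = 2+2 = 4
n=0,i=4: not 0>4, res = 4+2 = 6
n=1,i=2: not 1>2, res = 6+2 = 8
n=1,i=3: not 1>3, res = 8+2 = 10
n=1,i=4: not 1>4, res = 10+2 = 12
n=2,i=2: not 2>2, res = 12+2 = 14
n=2,i=3: not 2>3, res = 14+2 = 16
n=2,i=4: not 2>4, res = 16+2 = 18
n=3,i=2: 3>2, res = 18+1 = 19
n=3,i=3: not 3>3, res = 19+2 = 21
n=3,i=4: not 3>4, res = 21+2 = 23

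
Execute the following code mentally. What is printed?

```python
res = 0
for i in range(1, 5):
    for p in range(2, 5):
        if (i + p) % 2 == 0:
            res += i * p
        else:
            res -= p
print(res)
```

30

i=1,p=2: odd sum, res = 0-2 = -2
i=1,p=3: even sum, res = (-2)+3 = 1
i=1,p=4: odd sum, res = 1-4 = -3
i=2,p=2: even sum, res = (-3)+4 = 1
i=2,p=3: odd sum, res = 1-3 = -2
i=2,p=4: even sum, res = (-2)+8 = 6
i=3,p=2: odd sum, res = 6-2 = 4
i=3,p=3: even sum, res = 4+9 = 13
i=3,p=4: odd sum, res = 13-4 = 9
i=4,p=2: even sum, res = 9+8 = 17
i=4,p=3: odd sum, res = 17-3 = 14
i=4,p=4: even sum, res = 14+16 = 30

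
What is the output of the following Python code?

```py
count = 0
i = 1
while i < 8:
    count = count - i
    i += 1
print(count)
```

-28

i=1: count = 0-1 = -1
i=2: count = (-1)-2 = -3
i=3: count = (-3)-3 = -6
i=4: count = (-6)-4 = -10
i=5: count = (-10)-5 = -15
i=6: count = (-15)-6 = -21
i=7: count = (-21)-7 = -28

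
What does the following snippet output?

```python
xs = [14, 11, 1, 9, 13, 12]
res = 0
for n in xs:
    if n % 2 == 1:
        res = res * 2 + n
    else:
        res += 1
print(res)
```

140

n=14: not odd, res = 0+1 = 1
n=11: odd, res = 1*2+11 = 13
n=1: odd, res = 13*2+1 = 27
n=9: odd, res = 27*2+9 = 63
n=13: odd, res = 63*2+13 = 139
n=12: not odd, res = 139+1 = 140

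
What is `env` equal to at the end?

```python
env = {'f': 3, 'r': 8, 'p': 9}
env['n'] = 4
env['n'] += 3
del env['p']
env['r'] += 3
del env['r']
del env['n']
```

env['n'] = 4 → {'f': 3, 'r': 8, 'p': 9, 'n': 4}
env['n'] = 4+3 = 7 → {'f': 3, 'r': 8, 'p': 9, 'n': 7}
del 'p' → {'f': 3, 'r': 8, 'n': 7}
env['r'] = 8+3 = 11 → {'f': 3, 'r': 11, 'n': 7}
del 'r' → {'f': 3, 'n': 7}
del 'n' → {'f': 3}

{'f': 3}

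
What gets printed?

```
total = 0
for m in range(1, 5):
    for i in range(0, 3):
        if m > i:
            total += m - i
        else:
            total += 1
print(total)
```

m=1,i=0: 1>0, total = 0+1 = 1
m=1,i=1: not 1>1, total = 1+1 = 2
m=1,i=2: not 1>2, total = 2+1 = 3
m=2,i=0: 2>0, total = 3+2 = 5
m=2,i=1: 2>1, total = 5+1 = 6
m=2,i=2: not 2>2, total = 6+1 = 7
m=3,i=0: 3>0, total = 7+3 = 10
m=3,i=1: 3>1, total = 10+2 = 12
m=3,i=2: 3>2, total = 12+1 = 13
m=4,i=0: 4>0, total = 13+4 = 17
m=4,i=1: 4>1, total = 17+3 = 20
m=4,i=2: 4>2, total = 20+2 = 22

22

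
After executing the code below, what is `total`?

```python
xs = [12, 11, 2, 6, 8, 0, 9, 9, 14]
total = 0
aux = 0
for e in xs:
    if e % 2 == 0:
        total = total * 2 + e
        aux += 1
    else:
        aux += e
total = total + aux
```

e=12: even, total = 0*2+12 = 12; aux=1
e=11: not even; aux=12
e=2: even, total = 12*2+2 = 26; aux=13
e=6: even, total = 26*2+6 = 58; aux=14
e=8: even, total = 58*2+8 = 124; aux=15
e=0: even, total = 124*2+0 = 248; aux=16
e=9: not even; aux=25
e=9: not even; aux=34
e=14: even, total = 248*2+14 = 510; aux=35
total+aux = 510+35 = 545

545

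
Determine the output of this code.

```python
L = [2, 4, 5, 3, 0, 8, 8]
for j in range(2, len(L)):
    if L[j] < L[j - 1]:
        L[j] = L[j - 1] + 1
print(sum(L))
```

40

j=2: 5>=4, unchanged → [2, 4, 5, 3, 0, 8, 8]
j=3: 3<5, L[3] = 5+1 = 6 → [2, 4, 5, 6, 0, 8, 8]
j=4: 0<6, L[4] = 6+1 = 7 → [2, 4, 5, 6, 7, 8, 8]
j=5: 8>=7, unchanged → [2, 4, 5, 6, 7, 8, 8]
j=6: 8>=8, unchanged → [2, 4, 5, 6, 7, 8, 8]
sum = 40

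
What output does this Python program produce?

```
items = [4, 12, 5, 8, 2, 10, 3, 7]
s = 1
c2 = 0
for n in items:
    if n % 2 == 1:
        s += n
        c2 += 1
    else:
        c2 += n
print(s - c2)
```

n=4: not odd; c2=4
n=12: not odd; c2=16
n=5: odd, s = 1+5 = 6; c2=17
n=8: not odd; c2=25
n=2: not odd; c2=27
n=10: not odd; c2=37
n=3: odd, s = 6+3 = 9; c2=38
n=7: odd, s = 9+7 = 16; c2=39
s-c2 = 16-39 = -23

-23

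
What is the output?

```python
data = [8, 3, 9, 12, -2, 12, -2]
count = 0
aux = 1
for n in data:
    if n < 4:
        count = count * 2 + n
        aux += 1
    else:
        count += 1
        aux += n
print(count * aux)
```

1080

n=8: not <4, count = 0+1 = 1; aux=9
n=3: <4, count = 1*2+3 = 5; aux=10
n=9: not <4, count = 5+1 = 6; aux=19
n=12: not <4, count = 6+1 = 7; aux=31
n=-2: <4, count = 7*2+(-2) = 12; aux=32
n=12: not <4, count = 12+1 = 13; aux=44
n=-2: <4, count = 13*2+(-2) = 24; aux=45
count*aux = 24*45 = 1080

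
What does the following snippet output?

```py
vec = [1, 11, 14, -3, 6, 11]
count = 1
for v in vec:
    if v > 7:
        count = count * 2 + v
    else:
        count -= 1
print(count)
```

79

v=1: not >7, count = 1-1 = 0
v=11: >7, count = 0*2+11 = 11
v=14: >7, count = 11*2+14 = 36
v=-3: not >7, count = 36-1 = 35
v=6: not >7, count = 35-1 = 34
v=11: >7, count = 34*2+11 = 79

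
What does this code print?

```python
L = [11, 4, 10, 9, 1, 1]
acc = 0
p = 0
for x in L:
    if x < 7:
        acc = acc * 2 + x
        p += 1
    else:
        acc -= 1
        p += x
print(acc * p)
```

99

x=11: not <7, acc = 0-1 = -1; p=11
x=4: <7, acc = (-1)*2+4 = 2; p=12
x=10: not <7, acc = 2-1 = 1; p=22
x=9: not <7, acc = 1-1 = 0; p=31
x=1: <7, acc = 0*2+1 = 1; p=32
x=1: <7, acc = 1*2+1 = 3; p=33
acc*p = 3*33 = 99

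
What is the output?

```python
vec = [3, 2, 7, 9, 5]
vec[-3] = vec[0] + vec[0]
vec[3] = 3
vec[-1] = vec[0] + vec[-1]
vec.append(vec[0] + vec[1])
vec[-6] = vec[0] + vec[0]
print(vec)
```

[6, 2, 6, 3, 8, 5]

vec[-3] = vec[0]+vec[0] = 3+3 = 6 → [3, 2, 6, 9, 5]
vec[3] = 3 → [3, 2, 6, 3, 5]
vec[-1] = vec[0]+vec[-1] = 3+5 = 8 → [3, 2, 6, 3, 8]
append vec[0]+vec[1] = 3+2 = 5 → [3, 2, 6, 3, 8, 5]
vec[-6] = vec[0]+vec[0] = 3+3 = 6 → [6, 2, 6, 3, 8, 5]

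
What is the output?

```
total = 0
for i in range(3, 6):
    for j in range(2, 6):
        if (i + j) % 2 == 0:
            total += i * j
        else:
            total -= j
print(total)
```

68

i=3,j=2: odd sum, total = 0-2 = -2
i=3,j=3: even sum, total = (-2)+9 = 7
i=3,j=4: odd sum, total = 7-4 = 3
i=3,j=5: even sum, total = 3+15 = 18
i=4,j=2: even sum, total = 18+8 = 26
i=4,j=3: odd sum, total = 26-3 = 23
i=4,j=4: even sum, total = 23+16 = 39
i=4,j=5: odd sum, total = 39-5 = 34
i=5,j=2: odd sum, total = 34-2 = 32
i=5,j=3: even sum, total = 32+15 = 47
i=5,j=4: odd sum, total = 47-4 = 43
i=5,j=5: even sum, total = 43+25 = 68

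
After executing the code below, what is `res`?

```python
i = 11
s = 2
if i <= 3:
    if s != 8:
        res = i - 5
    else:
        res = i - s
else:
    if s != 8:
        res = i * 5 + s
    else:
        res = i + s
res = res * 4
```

i=11, s=2
i <= 3 is False; s != 8 is True
→ res = i * 5 + s = 57
res = 57*4 = 228

228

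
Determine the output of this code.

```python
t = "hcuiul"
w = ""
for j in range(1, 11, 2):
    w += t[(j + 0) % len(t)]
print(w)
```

cilci

j=1: add t[1]='c' → 'c'
j=3: add t[3]='i' → 'ci'
j=5: add t[5]='l' → 'cil'
j=7: add t[1]='c' → 'cilc'
j=9: add t[3]='i' → 'cilci'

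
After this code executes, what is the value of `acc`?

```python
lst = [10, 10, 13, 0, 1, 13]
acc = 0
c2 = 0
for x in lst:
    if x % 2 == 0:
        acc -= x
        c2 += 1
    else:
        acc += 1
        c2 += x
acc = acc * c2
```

x=10: even, acc = 0-10 = -10; c2=1
x=10: even, acc = (-10)-10 = -20; c2=2
x=13: not even, acc = (-20)+1 = -19; c2=15
x=0: even, acc = (-19)-0 = -19; c2=16
x=1: not even, acc = (-19)+1 = -18; c2=17
x=13: not even, acc = (-18)+1 = -17; c2=30
acc*c2 = (-17)*30 = -510

-510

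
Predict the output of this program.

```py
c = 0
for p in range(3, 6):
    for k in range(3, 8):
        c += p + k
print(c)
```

p=3,k=3: c = 0+6 = 6
p=3,k=4: c = 6+7 = 13
p=3,k=5: c = 13+8 = 21
p=3,k=6: c = 21+9 = 30
p=3,k=7: c = 30+10 = 40
p=4,k=3: c = 40+7 = 47
p=4,k=4: c = 47+8 = 55
p=4,k=5: c = 55+9 = 64
p=4,k=6: c = 64+10 = 74
p=4,k=7: c = 74+11 = 85
p=5,k=3: c = 85+8 = 93
p=5,k=4: c = 93+9 = 102
p=5,k=5: c = 102+10 = 112
p=5,k=6: c = 112+11 = 123
p=5,k=7: c = 123+12 = 135

135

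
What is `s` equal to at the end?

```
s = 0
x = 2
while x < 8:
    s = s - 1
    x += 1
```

x=2: s = 0-1 = -1
x=3: s = (-1)-1 = -2
x=4: s = (-2)-1 = -3
x=5: s = (-3)-1 = -4
x=6: s = (-4)-1 = -5
x=7: s = (-5)-1 = -6

-6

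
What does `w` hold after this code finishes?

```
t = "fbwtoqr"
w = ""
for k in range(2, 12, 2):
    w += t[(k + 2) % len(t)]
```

k=2: add t[4]='o' → 'o'
k=4: add t[6]='r' → 'or'
k=6: add t[1]='b' → 'orb'
k=8: add t[3]='t' → 'orbt'
k=10: add t[5]='q' → 'orbtq'

'orbtq'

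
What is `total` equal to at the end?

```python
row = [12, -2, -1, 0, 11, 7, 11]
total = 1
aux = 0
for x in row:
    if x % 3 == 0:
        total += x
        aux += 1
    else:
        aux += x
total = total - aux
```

-15

x=12: %3==0, total = 1+12 = 13; aux=1
x=-2: not %3==0; aux=-1
x=-1: not %3==0; aux=-2
x=0: %3==0, total = 13+0 = 13; aux=-1
x=11: not %3==0; aux=10
x=7: not %3==0; aux=17
x=11: not %3==0; aux=28
total-aux = 13-28 = -15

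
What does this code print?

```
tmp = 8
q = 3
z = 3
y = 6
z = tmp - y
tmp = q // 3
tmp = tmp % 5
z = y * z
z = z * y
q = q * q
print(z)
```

72

z = 8-6 = 2
tmp = 3//3 = 1
tmp = 1%5 = 1
z = 6*2 = 12
z = 12*6 = 72
q = 3*3 = 9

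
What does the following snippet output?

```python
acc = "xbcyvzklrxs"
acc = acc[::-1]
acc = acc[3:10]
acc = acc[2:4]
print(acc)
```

zv

reverse → 'sxrlkzvycbx'
slice [3:10] → 'lkzvycb'
slice [2:4] → 'zv'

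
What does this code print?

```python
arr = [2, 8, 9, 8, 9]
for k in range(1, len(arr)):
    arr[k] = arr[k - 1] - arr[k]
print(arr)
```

[2, -6, -15, -23, -32]

k=1: arr[1] = 2-8 = -6 → [2, -6, 9, 8, 9]
k=2: arr[2] = (-6)-9 = -15 → [2, -6, -15, 8, 9]
k=3: arr[3] = (-15)-8 = -23 → [2, -6, -15, -23, 9]
k=4: arr[4] = (-23)-9 = -32 → [2, -6, -15, -23, -32]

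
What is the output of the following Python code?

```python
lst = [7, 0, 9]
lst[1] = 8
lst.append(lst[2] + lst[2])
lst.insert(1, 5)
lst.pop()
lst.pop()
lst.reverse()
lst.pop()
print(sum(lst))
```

lst[1] = 8 → [7, 8, 9]
append lst[2]+lst[2] = 9+9 = 18 → [7, 8, 9, 18]
insert 5 at 1 → [7, 5, 8, 9, 18]
pop() removes 18 → [7, 5, 8, 9]
pop() removes 9 → [7, 5, 8]
reverse → [8, 5, 7]
pop() removes 7 → [8, 5]
sum = 13

13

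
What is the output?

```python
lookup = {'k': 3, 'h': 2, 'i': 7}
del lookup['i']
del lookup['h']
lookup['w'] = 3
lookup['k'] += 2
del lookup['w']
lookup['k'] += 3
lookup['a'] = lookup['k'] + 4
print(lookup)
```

del 'i' → {'k': 3, 'h': 2}
del 'h' → {'k': 3}
lookup['w'] = 3 → {'k': 3, 'w': 3}
lookup['k'] = 3+2 = 5 → {'k': 5, 'w': 3}
del 'w' → {'k': 5}
lookup['k'] = 5+3 = 8 → {'k': 8}
lookup['a'] = lookup['k']+4 = 12 → {'k': 8, 'a': 12}

{'k': 8, 'a': 12}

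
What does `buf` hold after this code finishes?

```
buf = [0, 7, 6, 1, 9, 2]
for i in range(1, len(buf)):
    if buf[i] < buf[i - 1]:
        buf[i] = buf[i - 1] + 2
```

i=1: 7>=0, unchanged → [0, 7, 6, 1, 9, 2]
i=2: 6<7, buf[2] = 7+2 = 9 → [0, 7, 9, 1, 9, 2]
i=3: 1<9, buf[3] = 9+2 = 11 → [0, 7, 9, 11, 9, 2]
i=4: 9<11, buf[4] = 11+2 = 13 → [0, 7, 9, 11, 13, 2]
i=5: 2<13, buf[5] = 13+2 = 15 → [0, 7, 9, 11, 13, 15]

[0, 7, 9, 11, 13, 15]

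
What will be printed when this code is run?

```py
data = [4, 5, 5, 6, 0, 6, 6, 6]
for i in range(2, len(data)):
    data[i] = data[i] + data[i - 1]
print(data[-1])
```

34

i=2: data[2] = 5+5 = 10 → [4, 5, 10, 6, 0, 6, 6, 6]
i=3: data[3] = 6+10 = 16 → [4, 5, 10, 16, 0, 6, 6, 6]
i=4: data[4] = 0+16 = 16 → [4, 5, 10, 16, 16, 6, 6, 6]
i=5: data[5] = 6+16 = 22 → [4, 5, 10, 16, 16, 22, 6, 6]
i=6: data[6] = 6+22 = 28 → [4, 5, 10, 16, 16, 22, 28, 6]
i=7: data[7] = 6+28 = 34 → [4, 5, 10, 16, 16, 22, 28, 34]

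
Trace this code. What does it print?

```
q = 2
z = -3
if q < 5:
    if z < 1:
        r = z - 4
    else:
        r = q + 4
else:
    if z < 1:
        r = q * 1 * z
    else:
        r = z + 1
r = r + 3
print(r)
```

-4

q=2, z=-3
q < 5 is True; z < 1 is True
→ r = z - 4 = -7
r = (-7)+3 = -4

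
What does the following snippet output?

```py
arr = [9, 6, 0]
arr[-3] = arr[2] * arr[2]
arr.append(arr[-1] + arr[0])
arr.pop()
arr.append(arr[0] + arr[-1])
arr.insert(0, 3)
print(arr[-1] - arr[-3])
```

arr[-3] = arr[2]*arr[2] = 0*0 = 0 → [0, 6, 0]
append arr[-1]+arr[0] = 0+0 = 0 → [0, 6, 0, 0]
pop() removes 0 → [0, 6, 0]
append arr[0]+arr[-1] = 0+0 = 0 → [0, 6, 0, 0]
insert 3 at 0 → [3, 0, 6, 0, 0]
arr[-1]-arr[-3] = 0-6 = -6

-6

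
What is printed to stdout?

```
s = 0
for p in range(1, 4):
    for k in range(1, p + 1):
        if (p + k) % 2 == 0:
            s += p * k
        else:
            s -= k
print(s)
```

p=1,k=1: even sum, s = 0+1 = 1
p=2,k=1: odd sum, s = 1-1 = 0
p=2,k=2: even sum, s = 0+4 = 4
p=3,k=1: even sum, s = 4+3 = 7
p=3,k=2: odd sum, s = 7-2 = 5
p=3,k=3: even sum, s = 5+9 = 14

14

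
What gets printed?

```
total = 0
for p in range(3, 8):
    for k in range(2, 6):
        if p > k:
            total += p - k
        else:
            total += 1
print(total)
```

40

p=3,k=2: 3>2, total = 0+1 = 1
p=3,k=3: not 3>3, total = 1+1 = 2
p=3,k=4: not 3>4, total = 2+1 = 3
p=3,k=5: not 3>5, total = 3+1 = 4
p=4,k=2: 4>2, total = 4+2 = 6
p=4,k=3: 4>3, total = 6+1 = 7
p=4,k=4: not 4>4, total = 7+1 = 8
p=4,k=5: not 4>5, total = 8+1 = 9
p=5,k=2: 5>2, total = 9+3 = 12
p=5,k=3: 5>3, total = 12+2 = 14
p=5,k=4: 5>4, total = 14+1 = 15
p=5,k=5: not 5>5, total = 15+1 = 16
p=6,k=2: 6>2, total = 16+4 = 20
p=6,k=3: 6>3, total = 20+3 = 23
p=6,k=4: 6>4, total = 23+2 = 25
p=6,k=5: 6>5, total = 25+1 = 26
p=7,k=2: 7>2, total = 26+5 = 31
p=7,k=3: 7>3, total = 31+4 = 35
p=7,k=4: 7>4, total = 35+3 = 38
p=7,k=5: 7>5, total = 38+2 = 40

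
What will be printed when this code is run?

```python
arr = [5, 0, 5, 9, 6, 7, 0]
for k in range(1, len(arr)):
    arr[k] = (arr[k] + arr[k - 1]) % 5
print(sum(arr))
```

k=1: arr[1] = (0+5)%5 = 0 → [5, 0, 5, 9, 6, 7, 0]
k=2: arr[2] = (5+0)%5 = 0 → [5, 0, 0, 9, 6, 7, 0]
k=3: arr[3] = (9+0)%5 = 4 → [5, 0, 0, 4, 6, 7, 0]
k=4: arr[4] = (6+4)%5 = 0 → [5, 0, 0, 4, 0, 7, 0]
k=5: arr[5] = (7+0)%5 = 2 → [5, 0, 0, 4, 0, 2, 0]
k=6: arr[6] = (0+2)%5 = 2 → [5, 0, 0, 4, 0, 2, 2]
sum = 13

13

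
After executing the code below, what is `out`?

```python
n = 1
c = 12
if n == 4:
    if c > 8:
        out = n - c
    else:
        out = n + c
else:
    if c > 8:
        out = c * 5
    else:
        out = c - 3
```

60

n=1, c=12
n == 4 is False; c > 8 is True
→ out = c * 5 = 60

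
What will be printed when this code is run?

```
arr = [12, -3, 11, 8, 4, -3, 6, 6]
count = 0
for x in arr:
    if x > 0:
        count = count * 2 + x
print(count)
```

x=12: >0, count = 0*2+12 = 12
x=-3: not >0
x=11: >0, count = 12*2+11 = 35
x=8: >0, count = 35*2+8 = 78
x=4: >0, count = 78*2+4 = 160
x=-3: not >0
x=6: >0, count = 160*2+6 = 326
x=6: >0, count = 326*2+6 = 658

658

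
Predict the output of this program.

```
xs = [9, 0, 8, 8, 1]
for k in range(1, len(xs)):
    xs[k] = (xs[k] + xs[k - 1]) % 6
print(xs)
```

k=1: xs[1] = (0+9)%6 = 3 → [9, 3, 8, 8, 1]
k=2: xs[2] = (8+3)%6 = 5 → [9, 3, 5, 8, 1]
k=3: xs[3] = (8+5)%6 = 1 → [9, 3, 5, 1, 1]
k=4: xs[4] = (1+1)%6 = 2 → [9, 3, 5, 1, 2]

[9, 3, 5, 1, 2]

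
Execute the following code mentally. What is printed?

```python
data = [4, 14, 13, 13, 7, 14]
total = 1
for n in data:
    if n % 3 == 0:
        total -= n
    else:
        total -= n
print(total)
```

-64

n=4: not %3==0, total = 1-4 = -3
n=14: not %3==0, total = (-3)-14 = -17
n=13: not %3==0, total = (-17)-13 = -30
n=13: not %3==0, total = (-30)-13 = -43
n=7: not %3==0, total = (-43)-7 = -50
n=14: not %3==0, total = (-50)-14 = -64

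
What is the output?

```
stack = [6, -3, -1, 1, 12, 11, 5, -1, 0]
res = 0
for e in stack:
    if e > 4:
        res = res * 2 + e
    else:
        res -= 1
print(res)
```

97

e=6: >4, res = 0*2+6 = 6
e=-3: not >4, res = 6-1 = 5
e=-1: not >4, res = 5-1 = 4
e=1: not >4, res = 4-1 = 3
e=12: >4, res = 3*2+12 = 18
e=11: >4, res = 18*2+11 = 47
e=5: >4, res = 47*2+5 = 99
e=-1: not >4, res = 99-1 = 98
e=0: not >4, res = 98-1 = 97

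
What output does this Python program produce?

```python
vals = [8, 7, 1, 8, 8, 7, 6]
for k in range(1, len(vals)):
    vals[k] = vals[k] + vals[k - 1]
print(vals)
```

k=1: vals[1] = 7+8 = 15 → [8, 15, 1, 8, 8, 7, 6]
k=2: vals[2] = 1+15 = 16 → [8, 15, 16, 8, 8, 7, 6]
k=3: vals[3] = 8+16 = 24 → [8, 15, 16, 24, 8, 7, 6]
k=4: vals[4] = 8+24 = 32 → [8, 15, 16, 24, 32, 7, 6]
k=5: vals[5] = 7+32 = 39 → [8, 15, 16, 24, 32, 39, 6]
k=6: vals[6] = 6+39 = 45 → [8, 15, 16, 24, 32, 39, 45]

[8, 15, 16, 24, 32, 39, 45]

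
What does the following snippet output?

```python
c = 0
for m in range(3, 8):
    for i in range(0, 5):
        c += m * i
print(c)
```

m=3,i=0: c = 0+0 = 0
m=3,i=1: c = 0+3 = 3
m=3,i=2: c = 3+6 = 9
m=3,i=3: c = 9+9 = 18
m=3,i=4: c = 18+12 = 30
m=4,i=0: c = 30+0 = 30
m=4,i=1: c = 30+4 = 34
m=4,i=2: c = 34+8 = 42
m=4,i=3: c = 42+12 = 54
m=4,i=4: c = 54+16 = 70
m=5,i=0: c = 70+0 = 70
m=5,i=1: c = 70+5 = 75
m=5,i=2: c = 75+10 = 85
m=5,i=3: c = 85+15 = 100
m=5,i=4: c = 100+20 = 120
m=6,i=0: c = 120+0 = 120
m=6,i=1: c = 120+6 = 126
m=6,i=2: c = 126+12 = 138
m=6,i=3: c = 138+18 = 156
m=6,i=4: c = 156+24 = 180
m=7,i=0: c = 180+0 = 180
m=7,i=1: c = 180+7 = 187
m=7,i=2: c = 187+14 = 201
m=7,i=3: c = 201+21 = 222
m=7,i=4: c = 222+28 = 250

250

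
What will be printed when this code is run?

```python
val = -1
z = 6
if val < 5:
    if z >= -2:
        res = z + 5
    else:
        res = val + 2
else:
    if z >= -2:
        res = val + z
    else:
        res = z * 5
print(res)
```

val=-1, z=6
val < 5 is True; z >= -2 is True
→ res = z + 5 = 11

11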